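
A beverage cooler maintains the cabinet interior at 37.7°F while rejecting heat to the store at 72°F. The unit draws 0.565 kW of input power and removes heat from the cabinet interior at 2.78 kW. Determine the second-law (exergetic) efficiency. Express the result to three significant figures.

COP_actual = Q̇_C/Ẇ = 2.780/0.5650 = 4.920.
In absolute terms T_C = 276.32 K and T_H = 295.37 K, so ΔT = 19.06 K.
COP_Carnot = T_C/ΔT = 276.32/19.06 = 14.50.
η_II = COP_actual/COP_Carnot = 4.920/14.50 = 0.3393.

0.339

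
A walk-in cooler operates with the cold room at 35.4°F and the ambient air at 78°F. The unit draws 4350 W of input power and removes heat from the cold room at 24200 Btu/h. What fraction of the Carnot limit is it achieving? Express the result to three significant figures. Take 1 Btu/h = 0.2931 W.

0.140

Converting, Q̇_C = 24200 Btu/h = 7093 W, so COP_actual = Q̇_C/Ẇ = 7093/4350 = 1.631.
In absolute terms T_C = 275.04 K and T_H = 298.71 K, so ΔT = 23.67 K.
COP_Carnot = T_C/ΔT = 275.04/23.67 = 11.62.
η_II = COP_actual/COP_Carnot = 1.631/11.62 = 0.1403.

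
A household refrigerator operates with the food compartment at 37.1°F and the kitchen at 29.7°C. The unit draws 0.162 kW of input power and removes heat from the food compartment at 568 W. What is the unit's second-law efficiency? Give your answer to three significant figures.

Converting, Q̇_C = 568.0 W = 0.5680 kW, so COP_actual = Q̇_C/Ẇ = 0.5680/0.1620 = 3.506.
In absolute terms T_C = 275.98 K and T_H = 302.85 K, so ΔT = 26.87 K.
COP_Carnot = T_C/ΔT = 275.98/26.87 = 10.27.
η_II = COP_actual/COP_Carnot = 3.506/10.27 = 0.3413.

0.341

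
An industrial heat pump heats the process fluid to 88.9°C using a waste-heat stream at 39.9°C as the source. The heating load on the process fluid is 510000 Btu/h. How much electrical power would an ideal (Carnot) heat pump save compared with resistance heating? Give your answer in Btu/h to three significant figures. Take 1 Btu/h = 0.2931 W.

In absolute terms T_C = 313.05 K and T_H = 362.05 K, so ΔT = 49.00 K.
COP_Carnot = T_H/ΔT = 362.05/49.00 = 7.389.
Resistance heating needs Ẇ_res = Q̇_H = 510000 Btu/h; the reversible heat pump needs only Ẇ_hp = Q̇_H/COP = 69020 Btu/h.
Saving = 510000 − 69020 = 441000 Btu/h.

441000 Btu/h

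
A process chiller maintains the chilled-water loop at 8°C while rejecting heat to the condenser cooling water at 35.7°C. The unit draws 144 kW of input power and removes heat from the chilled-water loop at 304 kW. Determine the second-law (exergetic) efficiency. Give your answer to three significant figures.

COP_actual = Q̇_C/Ẇ = 304.0/144.0 = 2.111.
In absolute terms T_C = 281.15 K and T_H = 308.85 K, so ΔT = 27.70 K.
COP_Carnot = T_C/ΔT = 281.15/27.70 = 10.15.
η_II = COP_actual/COP_Carnot = 2.111/10.15 = 0.2080.

0.208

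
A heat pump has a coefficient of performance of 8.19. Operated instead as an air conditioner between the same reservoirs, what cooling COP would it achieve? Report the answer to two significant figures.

7.2

Since Q_H = Q_C + W for any cycle, COP_R = Q_C/W = Q_H/W − 1.
COP_R = 8.19 − 1 = 7.19.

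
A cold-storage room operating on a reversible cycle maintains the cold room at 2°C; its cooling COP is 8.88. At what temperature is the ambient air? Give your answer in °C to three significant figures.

33.0 °C

COP_R = T_C/(T_H − T_C) gives T_H − T_C = T_C/COP.
With T_C = 275.15 K, T_H = 275.15 × (1 + 1/8.88) = 306.14 K.
Converting, 306.14 K = 32.99°C.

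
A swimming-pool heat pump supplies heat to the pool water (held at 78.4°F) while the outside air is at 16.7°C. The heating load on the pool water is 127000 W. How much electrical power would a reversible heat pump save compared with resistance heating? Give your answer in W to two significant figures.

120000 W

In absolute terms T_C = 289.85 K and T_H = 298.93 K, so ΔT = 9.078 K.
COP_Carnot = T_H/ΔT = 298.93/9.078 = 32.93.
Resistance heating needs Ẇ_res = Q̇_H = 127000 W; the reversible heat pump needs only Ẇ_hp = Q̇_H/COP = 3857 W.
Saving = 127000 − 3857 = 123100 W.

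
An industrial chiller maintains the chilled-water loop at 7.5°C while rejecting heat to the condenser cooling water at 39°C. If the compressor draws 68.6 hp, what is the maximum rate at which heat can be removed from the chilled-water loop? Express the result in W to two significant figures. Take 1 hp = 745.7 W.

In absolute terms T_C = 280.65 K and T_H = 312.15 K, so ΔT = 31.50 K.
COP_Carnot = T_C/ΔT = 280.65/31.50 = 8.910.
Q̇_max = COP_Carnot × Ẇ = 8.910 × 68.60 hp = 611.2 hp = 455800 W.

460000 W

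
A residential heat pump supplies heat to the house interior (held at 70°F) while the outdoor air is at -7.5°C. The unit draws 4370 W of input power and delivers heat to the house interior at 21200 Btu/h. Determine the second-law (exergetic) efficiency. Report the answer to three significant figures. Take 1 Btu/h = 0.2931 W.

0.138

Converting, Q̇_H = 21200 Btu/h = 6214 W, so COP_actual = Q̇_H/Ẇ = 6214/4370 = 1.422.
In absolute terms T_C = 265.65 K and T_H = 294.26 K, so ΔT = 28.61 K.
COP_Carnot = T_H/ΔT = 294.26/28.61 = 10.28.
η_II = COP_actual/COP_Carnot = 1.422/10.28 = 0.1383.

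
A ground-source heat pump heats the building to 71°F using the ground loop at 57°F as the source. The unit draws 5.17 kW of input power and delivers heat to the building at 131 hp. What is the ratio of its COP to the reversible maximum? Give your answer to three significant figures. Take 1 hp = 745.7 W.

0.498

Converting, Q̇_H = 131.0 hp = 97.69 kW, so COP_actual = Q̇_H/Ẇ = 97.69/5.170 = 18.89.
In absolute terms T_C = 287.04 K and T_H = 294.82 K, so ΔT = 7.778 K.
COP_Carnot = T_H/ΔT = 294.82/7.778 = 37.91.
η_II = COP_actual/COP_Carnot = 18.89/37.91 = 0.4985.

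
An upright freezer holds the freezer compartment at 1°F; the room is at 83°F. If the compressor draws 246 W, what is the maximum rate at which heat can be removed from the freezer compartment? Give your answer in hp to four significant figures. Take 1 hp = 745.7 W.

1.853 hp

In absolute terms T_C = 255.93 K and T_H = 301.48 K, so ΔT = 45.56 K.
COP_Carnot = T_C/ΔT = 255.93/45.56 = 5.618.
Q̇_max = COP_Carnot × Ẇ = 5.618 × 246.0 W = 1382 W = 1.853 hp.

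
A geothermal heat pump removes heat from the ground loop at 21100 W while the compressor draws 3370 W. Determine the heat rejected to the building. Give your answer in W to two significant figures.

For a cyclic device the first law requires Q̇_H = Q̇_C + Ẇ.
Q̇_H = Q̇_C + Ẇ = 24470 W.

24000 W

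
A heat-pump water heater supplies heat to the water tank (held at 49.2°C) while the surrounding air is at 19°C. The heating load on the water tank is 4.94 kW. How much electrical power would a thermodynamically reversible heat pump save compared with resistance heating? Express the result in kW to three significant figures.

In absolute terms T_C = 292.15 K and T_H = 322.35 K, so ΔT = 30.20 K.
COP_Carnot = T_H/ΔT = 322.35/30.20 = 10.67.
Resistance heating needs Ẇ_res = Q̇_H = 4.940 kW; the reversible heat pump needs only Ẇ_hp = Q̇_H/COP = 0.4628 kW.
Saving = 4.940 − 0.4628 = 4.477 kW.

4.48 kW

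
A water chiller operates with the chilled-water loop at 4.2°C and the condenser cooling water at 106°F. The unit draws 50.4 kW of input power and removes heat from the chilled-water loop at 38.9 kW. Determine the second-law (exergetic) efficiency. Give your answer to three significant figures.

0.103

COP_actual = Q̇_C/Ẇ = 38.90/50.40 = 0.7718.
In absolute terms T_C = 277.35 K and T_H = 314.26 K, so ΔT = 36.91 K.
COP_Carnot = T_C/ΔT = 277.35/36.91 = 7.514.
η_II = COP_actual/COP_Carnot = 0.7718/7.514 = 0.1027.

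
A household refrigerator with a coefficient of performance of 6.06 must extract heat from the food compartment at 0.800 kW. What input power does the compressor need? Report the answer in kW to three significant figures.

Ẇ = Q̇_C/COP = 0.8000/6.06 = 0.1320 kW.

0.132 kW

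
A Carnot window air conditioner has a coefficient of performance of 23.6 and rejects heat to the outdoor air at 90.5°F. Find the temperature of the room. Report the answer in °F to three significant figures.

For a Carnot refrigerator COP_R = T_C/(T_H − T_C), so T_C = COP·T_H/(1 + COP).
With T_H = 305.65 K, T_C = 23.6 × 305.65/24.60 = 293.23 K.
Converting, 293.23 K = 68.14°F.

68.1 °F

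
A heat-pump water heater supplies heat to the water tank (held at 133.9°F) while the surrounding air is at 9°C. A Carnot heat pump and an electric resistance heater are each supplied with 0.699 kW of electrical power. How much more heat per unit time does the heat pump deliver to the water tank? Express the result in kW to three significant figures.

In absolute terms T_C = 282.15 K and T_H = 329.76 K, so ΔT = 47.61 K.
COP_Carnot = T_H/ΔT = 329.76/47.61 = 6.926.
The heat pump delivers Q̇_H = COP × Ẇ = 4.841 kW; the resistance heater delivers Ẇ = 0.6990 kW.
Extra = (COP − 1)·Ẇ = 4.142 kW.

4.14 kW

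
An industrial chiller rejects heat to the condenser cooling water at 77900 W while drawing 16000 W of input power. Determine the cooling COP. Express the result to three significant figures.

The first law gives Q̇_H = Q̇_C + Ẇ, so the three rates are Q̇_C = 61900, Q̇_H = 77900, Ẇ = 16000 W.
COP_R = Q̇_C/Ẇ = 61900/16000 = 3.869.

3.87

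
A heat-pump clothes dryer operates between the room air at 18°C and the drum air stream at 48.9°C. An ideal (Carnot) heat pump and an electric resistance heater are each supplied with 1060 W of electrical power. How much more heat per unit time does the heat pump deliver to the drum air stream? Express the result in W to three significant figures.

In absolute terms T_C = 291.15 K and T_H = 322.05 K, so ΔT = 30.90 K.
COP_Carnot = T_H/ΔT = 322.05/30.90 = 10.42.
The heat pump delivers Q̇_H = COP × Ẇ = 11050 W; the resistance heater delivers Ẇ = 1060 W.
Extra = (COP − 1)·Ẇ = 9988 W.

9990 W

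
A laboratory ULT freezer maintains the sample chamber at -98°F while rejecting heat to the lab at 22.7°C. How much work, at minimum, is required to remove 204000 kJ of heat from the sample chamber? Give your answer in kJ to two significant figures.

96000 kJ

In absolute terms T_C = 200.93 K and T_H = 295.85 K, so ΔT = 94.92 K.
The reversible limit is COP_R = T_C/ΔT = 2.117, so W_min = Q_C/COP = Q_C·ΔT/T_C.
W_min = 204000 × 94.92/200.93 = 96370 kJ.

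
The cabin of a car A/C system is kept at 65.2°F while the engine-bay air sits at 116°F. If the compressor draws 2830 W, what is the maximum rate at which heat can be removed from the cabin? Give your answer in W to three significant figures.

In absolute terms T_C = 291.59 K and T_H = 319.82 K, so ΔT = 28.22 K.
COP_Carnot = T_C/ΔT = 291.59/28.22 = 10.33.
Q̇_max = COP_Carnot × Ẇ = 10.33 × 2830 W = 29240 W.

29200 W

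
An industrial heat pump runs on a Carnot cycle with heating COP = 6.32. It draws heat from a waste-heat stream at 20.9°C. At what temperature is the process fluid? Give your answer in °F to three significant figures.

169 °F

COP_HP = T_H/(T_H − T_C) rearranges to T_H = COP·T_C/(COP − 1).
With T_C = 294.05 K, T_H = 6.32 × 294.05/5.320 = 349.32 K.
Converting, 349.32 K = 169.11°F.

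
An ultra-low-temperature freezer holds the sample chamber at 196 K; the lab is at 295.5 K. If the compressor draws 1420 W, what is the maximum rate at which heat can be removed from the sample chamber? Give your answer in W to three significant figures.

The reservoir spacing is ΔT = 295.5 − 196 = 99.50 K.
COP_Carnot = T_C/ΔT = 196.00/99.50 = 1.970.
Q̇_max = COP_Carnot × Ẇ = 1.970 × 1420 W = 2797 W.

2800 W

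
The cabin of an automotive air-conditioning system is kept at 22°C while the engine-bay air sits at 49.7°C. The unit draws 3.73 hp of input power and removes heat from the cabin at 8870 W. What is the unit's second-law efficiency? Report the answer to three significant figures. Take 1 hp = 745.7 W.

0.299

Converting, Q̇_C = 8870 W = 11.89 hp, so COP_actual = Q̇_C/Ẇ = 11.89/3.730 = 3.189.
In absolute terms T_C = 295.15 K and T_H = 322.85 K, so ΔT = 27.70 K.
COP_Carnot = T_C/ΔT = 295.15/27.70 = 10.66.
η_II = COP_actual/COP_Carnot = 3.189/10.66 = 0.2993.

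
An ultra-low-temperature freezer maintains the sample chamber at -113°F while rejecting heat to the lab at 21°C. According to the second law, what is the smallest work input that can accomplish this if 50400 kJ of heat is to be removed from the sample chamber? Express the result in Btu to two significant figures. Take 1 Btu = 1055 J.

In absolute terms T_C = 192.59 K and T_H = 294.15 K, so ΔT = 101.6 K.
The reversible limit is COP_R = T_C/ΔT = 1.896, so W_min = Q_C/COP = Q_C·ΔT/T_C.
W_min = 50400 × 101.6/192.59 = 26580 kJ = 25190 Btu.

25000 Btu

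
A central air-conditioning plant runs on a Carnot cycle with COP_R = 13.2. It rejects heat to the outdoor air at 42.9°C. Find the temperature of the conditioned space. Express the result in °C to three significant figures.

20.6 °C

For a Carnot refrigerator COP_R = T_C/(T_H − T_C), so T_C = COP·T_H/(1 + COP).
With T_H = 316.05 K, T_C = 13.2 × 316.05/14.20 = 293.79 K.
Converting, 293.79 K = 20.64°C.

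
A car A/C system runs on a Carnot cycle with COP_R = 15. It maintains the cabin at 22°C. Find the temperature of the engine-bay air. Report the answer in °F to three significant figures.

COP_R = T_C/(T_H − T_C) gives T_H − T_C = T_C/COP.
With T_C = 295.15 K, T_H = 295.15 × (1 + 1/15) = 314.83 K.
Converting, 314.83 K = 107.02°F.

107 °F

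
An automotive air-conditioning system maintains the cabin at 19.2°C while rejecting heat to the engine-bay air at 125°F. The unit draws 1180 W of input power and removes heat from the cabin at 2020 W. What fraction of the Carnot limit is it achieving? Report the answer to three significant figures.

0.190

COP_actual = Q̇_C/Ẇ = 2020/1180 = 1.712.
In absolute terms T_C = 292.35 K and T_H = 324.82 K, so ΔT = 32.47 K.
COP_Carnot = T_C/ΔT = 292.35/32.47 = 9.005.
η_II = COP_actual/COP_Carnot = 1.712/9.005 = 0.1901.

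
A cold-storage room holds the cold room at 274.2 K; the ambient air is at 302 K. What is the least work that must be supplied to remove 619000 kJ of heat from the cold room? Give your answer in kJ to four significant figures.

62760 kJ

The reservoir spacing is ΔT = 302 − 274.2 = 27.80 K.
The reversible limit is COP_R = T_C/ΔT = 9.863, so W_min = Q_C/COP = Q_C·ΔT/T_C.
W_min = 619000 × 27.80/274.20 = 62760 kJ.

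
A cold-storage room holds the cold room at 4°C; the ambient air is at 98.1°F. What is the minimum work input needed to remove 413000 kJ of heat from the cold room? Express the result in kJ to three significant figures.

48800 kJ

In absolute terms T_C = 277.15 K and T_H = 309.87 K, so ΔT = 32.72 K.
The reversible limit is COP_R = T_C/ΔT = 8.470, so W_min = Q_C/COP = Q_C·ΔT/T_C.
W_min = 413000 × 32.72/277.15 = 48760 kJ.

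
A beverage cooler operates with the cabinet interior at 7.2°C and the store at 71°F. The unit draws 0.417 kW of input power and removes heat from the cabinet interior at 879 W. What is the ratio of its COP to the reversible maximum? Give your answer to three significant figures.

Converting, Q̇_C = 879.0 W = 0.8790 kW, so COP_actual = Q̇_C/Ẇ = 0.8790/0.4170 = 2.108.
In absolute terms T_C = 280.35 K and T_H = 294.82 K, so ΔT = 14.47 K.
COP_Carnot = T_C/ΔT = 280.35/14.47 = 19.38.
η_II = COP_actual/COP_Carnot = 2.108/19.38 = 0.1088.

0.109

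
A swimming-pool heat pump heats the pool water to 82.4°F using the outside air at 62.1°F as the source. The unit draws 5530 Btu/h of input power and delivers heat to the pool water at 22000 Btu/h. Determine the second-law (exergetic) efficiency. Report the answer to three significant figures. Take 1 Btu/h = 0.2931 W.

COP_actual = Q̇_H/Ẇ = 22000/5530 = 3.978.
In absolute terms T_C = 289.87 K and T_H = 301.15 K, so ΔT = 11.28 K.
COP_Carnot = T_H/ΔT = 301.15/11.28 = 26.70.
η_II = COP_actual/COP_Carnot = 3.978/26.70 = 0.1490.

0.149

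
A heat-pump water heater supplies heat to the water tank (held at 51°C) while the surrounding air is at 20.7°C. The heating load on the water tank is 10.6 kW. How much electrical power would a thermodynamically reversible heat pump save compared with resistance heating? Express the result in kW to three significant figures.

9.61 kW

In absolute terms T_C = 293.85 K and T_H = 324.15 K, so ΔT = 30.30 K.
COP_Carnot = T_H/ΔT = 324.15/30.30 = 10.70.
Resistance heating needs Ẇ_res = Q̇_H = 10.60 kW; the reversible heat pump needs only Ẇ_hp = Q̇_H/COP = 0.9908 kW.
Saving = 10.60 − 0.9908 = 9.609 kW.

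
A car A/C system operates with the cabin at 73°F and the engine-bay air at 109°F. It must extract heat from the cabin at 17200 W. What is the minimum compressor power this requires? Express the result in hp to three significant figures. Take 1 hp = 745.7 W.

In absolute terms T_C = 295.93 K and T_H = 315.93 K, so ΔT = 20.00 K.
COP_Carnot = T_C/ΔT = 295.93/20.00 = 14.80.
Ẇ_min = Q̇/COP_Carnot = 17200/14.80 = 1162 W = 1.559 hp.

1.56 hp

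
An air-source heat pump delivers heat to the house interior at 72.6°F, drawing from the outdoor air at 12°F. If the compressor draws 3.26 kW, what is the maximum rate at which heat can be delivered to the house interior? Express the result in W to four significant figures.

In absolute terms T_C = 262.04 K and T_H = 295.71 K, so ΔT = 33.67 K.
COP_Carnot = T_H/ΔT = 295.71/33.67 = 8.783.
Q̇_max = COP_Carnot × Ẇ = 8.783 × 3.260 kW = 28.63 kW = 28630 W.

28630 W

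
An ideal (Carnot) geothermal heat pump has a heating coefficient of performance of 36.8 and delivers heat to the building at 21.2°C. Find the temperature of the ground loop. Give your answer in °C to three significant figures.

COP_HP = T_H/(T_H − T_C) gives T_H − T_C = T_H/COP.
With T_H = 294.35 K, T_C = 294.35 × (1 − 1/36.8) = 286.35 K.
Converting, 286.35 K = 13.20°C.

13.2 °C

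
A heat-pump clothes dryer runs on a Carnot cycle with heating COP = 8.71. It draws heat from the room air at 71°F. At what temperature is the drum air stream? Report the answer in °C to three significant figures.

59.9 °C

COP_HP = T_H/(T_H − T_C) rearranges to T_H = COP·T_C/(COP − 1).
With T_C = 294.82 K, T_H = 8.71 × 294.82/7.710 = 333.05 K.
Converting, 333.05 K = 59.90°C.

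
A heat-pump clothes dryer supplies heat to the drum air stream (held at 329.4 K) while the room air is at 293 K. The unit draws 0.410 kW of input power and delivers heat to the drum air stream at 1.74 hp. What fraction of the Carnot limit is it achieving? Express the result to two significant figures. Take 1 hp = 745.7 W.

0.35

Converting, Q̇_H = 1.740 hp = 1.298 kW, so COP_actual = Q̇_H/Ẇ = 1.298/0.4100 = 3.165.
The reservoir spacing is ΔT = 329.4 − 293 = 36.40 K.
COP_Carnot = T_H/ΔT = 329.40/36.40 = 9.049.
η_II = COP_actual/COP_Carnot = 3.165/9.049 = 0.3497.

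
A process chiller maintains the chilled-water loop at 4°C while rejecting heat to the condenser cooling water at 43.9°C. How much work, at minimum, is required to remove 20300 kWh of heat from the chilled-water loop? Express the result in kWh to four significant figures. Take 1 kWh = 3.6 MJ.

2922 kWh

In absolute terms T_C = 277.15 K and T_H = 317.05 K, so ΔT = 39.90 K.
The reversible limit is COP_R = T_C/ΔT = 6.946, so W_min = Q_C/COP = Q_C·ΔT/T_C.
W_min = 20300 × 39.90/277.15 = 2922 kWh.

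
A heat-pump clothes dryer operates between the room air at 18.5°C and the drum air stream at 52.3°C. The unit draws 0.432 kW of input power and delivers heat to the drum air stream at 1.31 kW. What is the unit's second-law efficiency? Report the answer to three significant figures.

0.315

COP_actual = Q̇_H/Ẇ = 1.310/0.4320 = 3.032.
In absolute terms T_C = 291.65 K and T_H = 325.45 K, so ΔT = 33.80 K.
COP_Carnot = T_H/ΔT = 325.45/33.80 = 9.629.
η_II = COP_actual/COP_Carnot = 3.032/9.629 = 0.3149.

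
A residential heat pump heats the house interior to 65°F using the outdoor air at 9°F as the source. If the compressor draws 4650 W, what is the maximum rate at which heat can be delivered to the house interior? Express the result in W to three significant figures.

43600 W

In absolute terms T_C = 260.37 K and T_H = 291.48 K, so ΔT = 31.11 K.
COP_Carnot = T_H/ΔT = 291.48/31.11 = 9.369.
Q̇_max = COP_Carnot × Ẇ = 9.369 × 4650 W = 43570 W.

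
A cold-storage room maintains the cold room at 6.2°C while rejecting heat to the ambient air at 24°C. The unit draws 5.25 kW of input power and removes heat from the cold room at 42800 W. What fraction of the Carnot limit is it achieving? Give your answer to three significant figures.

0.519

Converting, Q̇_C = 42800 W = 42.80 kW, so COP_actual = Q̇_C/Ẇ = 42.80/5.250 = 8.152.
In absolute terms T_C = 279.35 K and T_H = 297.15 K, so ΔT = 17.80 K.
COP_Carnot = T_C/ΔT = 279.35/17.80 = 15.69.
η_II = COP_actual/COP_Carnot = 8.152/15.69 = 0.5195.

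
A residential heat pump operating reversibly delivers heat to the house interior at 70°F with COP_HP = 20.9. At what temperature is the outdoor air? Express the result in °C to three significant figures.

7.03 °C

COP_HP = T_H/(T_H − T_C) gives T_H − T_C = T_H/COP.
With T_H = 294.26 K, T_C = 294.26 × (1 − 1/20.9) = 280.18 K.
Converting, 280.18 K = 7.03°C.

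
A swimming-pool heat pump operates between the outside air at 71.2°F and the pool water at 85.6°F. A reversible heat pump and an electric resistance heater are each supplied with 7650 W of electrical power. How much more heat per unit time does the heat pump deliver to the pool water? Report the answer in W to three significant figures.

282000 W

In absolute terms T_C = 294.93 K and T_H = 302.93 K, so ΔT = 8.000 K.
COP_Carnot = T_H/ΔT = 302.93/8.000 = 37.87.
The heat pump delivers Q̇_H = COP × Ẇ = 289700 W; the resistance heater delivers Ẇ = 7650 W.
Extra = (COP − 1)·Ẇ = 282000 W.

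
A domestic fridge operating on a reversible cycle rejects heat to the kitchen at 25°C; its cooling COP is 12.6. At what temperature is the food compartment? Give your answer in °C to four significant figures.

3.077 °C

For a Carnot refrigerator COP_R = T_C/(T_H − T_C), so T_C = COP·T_H/(1 + COP).
With T_H = 298.15 K, T_C = 12.6 × 298.15/13.60 = 276.23 K.
Converting, 276.23 K = 3.08°C.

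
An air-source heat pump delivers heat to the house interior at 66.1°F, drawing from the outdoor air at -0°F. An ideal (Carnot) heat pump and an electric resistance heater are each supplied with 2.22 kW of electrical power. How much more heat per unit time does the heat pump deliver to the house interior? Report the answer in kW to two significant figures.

In absolute terms T_C = 255.37 K and T_H = 292.09 K, so ΔT = 36.72 K.
COP_Carnot = T_H/ΔT = 292.09/36.72 = 7.954.
The heat pump delivers Q̇_H = COP × Ẇ = 17.66 kW; the resistance heater delivers Ẇ = 2.220 kW.
Extra = (COP − 1)·Ẇ = 15.44 kW.

15 kW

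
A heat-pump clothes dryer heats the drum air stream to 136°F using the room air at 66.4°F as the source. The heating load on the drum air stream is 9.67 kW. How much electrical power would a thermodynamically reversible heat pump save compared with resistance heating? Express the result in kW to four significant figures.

8.540 kW

In absolute terms T_C = 292.26 K and T_H = 330.93 K, so ΔT = 38.67 K.
COP_Carnot = T_H/ΔT = 330.93/38.67 = 8.558.
Resistance heating needs Ẇ_res = Q̇_H = 9.670 kW; the reversible heat pump needs only Ẇ_hp = Q̇_H/COP = 1.130 kW.
Saving = 9.670 − 1.130 = 8.540 kW.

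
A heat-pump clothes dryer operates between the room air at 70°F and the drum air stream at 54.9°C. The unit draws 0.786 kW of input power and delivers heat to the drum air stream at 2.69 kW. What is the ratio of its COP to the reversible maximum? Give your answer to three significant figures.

COP_actual = Q̇_H/Ẇ = 2.690/0.7860 = 3.422.
In absolute terms T_C = 294.26 K and T_H = 328.05 K, so ΔT = 33.79 K.
COP_Carnot = T_H/ΔT = 328.05/33.79 = 9.709.
η_II = COP_actual/COP_Carnot = 3.422/9.709 = 0.3525.

0.353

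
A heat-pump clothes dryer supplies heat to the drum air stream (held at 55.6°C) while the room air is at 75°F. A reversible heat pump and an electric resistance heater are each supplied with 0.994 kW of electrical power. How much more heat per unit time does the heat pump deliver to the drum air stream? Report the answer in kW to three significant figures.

9.31 kW

In absolute terms T_C = 297.04 K and T_H = 328.75 K, so ΔT = 31.71 K.
COP_Carnot = T_H/ΔT = 328.75/31.71 = 10.37.
The heat pump delivers Q̇_H = COP × Ẇ = 10.30 kW; the resistance heater delivers Ẇ = 0.9940 kW.
Extra = (COP − 1)·Ẇ = 9.311 kW.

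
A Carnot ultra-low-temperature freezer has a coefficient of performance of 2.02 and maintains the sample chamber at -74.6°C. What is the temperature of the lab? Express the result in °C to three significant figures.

23.7 °C

COP_R = T_C/(T_H − T_C) gives T_H − T_C = T_C/COP.
With T_C = 198.55 K, T_H = 198.55 × (1 + 1/2.02) = 296.84 K.
Converting, 296.84 K = 23.69°C.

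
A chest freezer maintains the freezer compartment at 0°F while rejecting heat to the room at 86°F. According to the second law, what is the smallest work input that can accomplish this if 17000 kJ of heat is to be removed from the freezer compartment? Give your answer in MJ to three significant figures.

In absolute terms T_C = 255.37 K and T_H = 303.15 K, so ΔT = 47.78 K.
The reversible limit is COP_R = T_C/ΔT = 5.345, so W_min = Q_C/COP = Q_C·ΔT/T_C.
W_min = 17000 × 47.78/255.37 = 3181 kJ = 3.181 MJ.

3.18 MJ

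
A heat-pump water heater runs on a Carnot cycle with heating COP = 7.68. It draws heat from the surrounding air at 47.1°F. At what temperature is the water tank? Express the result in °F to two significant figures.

COP_HP = T_H/(T_H − T_C) rearranges to T_H = COP·T_C/(COP − 1).
With T_C = 281.54 K, T_H = 7.68 × 281.54/6.680 = 323.69 K.
Converting, 323.69 K = 122.96°F.

120 °F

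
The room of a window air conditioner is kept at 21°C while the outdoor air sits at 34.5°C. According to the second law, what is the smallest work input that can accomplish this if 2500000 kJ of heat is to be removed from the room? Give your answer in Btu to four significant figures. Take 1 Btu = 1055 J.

In absolute terms T_C = 294.15 K and T_H = 307.65 K, so ΔT = 13.50 K.
The reversible limit is COP_R = T_C/ΔT = 21.79, so W_min = Q_C/COP = Q_C·ΔT/T_C.
W_min = 2500000 × 13.50/294.15 = 114700 kJ = 108800 Btu.

108800 Btu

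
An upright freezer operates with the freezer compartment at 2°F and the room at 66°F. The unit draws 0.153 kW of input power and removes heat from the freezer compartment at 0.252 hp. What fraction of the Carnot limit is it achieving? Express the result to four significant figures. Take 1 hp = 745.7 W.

0.1703

Converting, Q̇_C = 0.2520 hp = 0.1879 kW, so COP_actual = Q̇_C/Ẇ = 0.1879/0.1530 = 1.228.
In absolute terms T_C = 256.48 K and T_H = 292.04 K, so ΔT = 35.56 K.
COP_Carnot = T_C/ΔT = 256.48/35.56 = 7.214.
η_II = COP_actual/COP_Carnot = 1.228/7.214 = 0.1703.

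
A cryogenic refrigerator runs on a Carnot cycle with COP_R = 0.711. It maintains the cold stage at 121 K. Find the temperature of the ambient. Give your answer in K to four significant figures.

COP_R = T_C/(T_H − T_C) gives T_H − T_C = T_C/COP.
With T_C = 121.00 K, T_H = 121.00 × (1 + 1/0.711) = 291.18 K.

291.2 K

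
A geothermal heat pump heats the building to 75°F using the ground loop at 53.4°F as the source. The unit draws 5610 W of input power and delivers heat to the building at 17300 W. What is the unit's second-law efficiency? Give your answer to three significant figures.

COP_actual = Q̇_H/Ẇ = 17300/5610 = 3.084.
In absolute terms T_C = 285.04 K and T_H = 297.04 K, so ΔT = 12.00 K.
COP_Carnot = T_H/ΔT = 297.04/12.00 = 24.75.
η_II = COP_actual/COP_Carnot = 3.084/24.75 = 0.1246.

0.125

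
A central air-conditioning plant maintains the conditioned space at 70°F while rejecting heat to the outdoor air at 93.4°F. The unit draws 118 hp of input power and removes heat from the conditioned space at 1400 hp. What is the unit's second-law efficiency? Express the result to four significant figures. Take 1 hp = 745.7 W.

0.5242

COP_actual = Q̇_C/Ẇ = 1400/118.0 = 11.86.
In absolute terms T_C = 294.26 K and T_H = 307.26 K, so ΔT = 13.00 K.
COP_Carnot = T_C/ΔT = 294.26/13.00 = 22.64.
η_II = COP_actual/COP_Carnot = 11.86/22.64 = 0.5242.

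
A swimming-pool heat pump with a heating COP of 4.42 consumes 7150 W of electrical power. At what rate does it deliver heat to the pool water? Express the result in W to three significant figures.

31600 W

Q̇_H = COP_HP × Ẇ = 4.42 × 7150 = 31600 W.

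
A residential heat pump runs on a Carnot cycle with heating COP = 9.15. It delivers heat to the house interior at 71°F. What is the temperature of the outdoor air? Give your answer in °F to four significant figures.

COP_HP = T_H/(T_H − T_C) gives T_H − T_C = T_H/COP.
With T_H = 294.82 K, T_C = 294.82 × (1 − 1/9.15) = 262.60 K.
Converting, 262.60 K = 13.00°F.

13.00 °F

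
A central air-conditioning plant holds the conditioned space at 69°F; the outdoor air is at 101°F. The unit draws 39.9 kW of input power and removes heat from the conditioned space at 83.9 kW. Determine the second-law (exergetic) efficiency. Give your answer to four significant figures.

COP_actual = Q̇_C/Ẇ = 83.90/39.90 = 2.103.
In absolute terms T_C = 293.71 K and T_H = 311.48 K, so ΔT = 17.78 K.
COP_Carnot = T_C/ΔT = 293.71/17.78 = 16.52.
η_II = COP_actual/COP_Carnot = 2.103/16.52 = 0.1273.

0.1273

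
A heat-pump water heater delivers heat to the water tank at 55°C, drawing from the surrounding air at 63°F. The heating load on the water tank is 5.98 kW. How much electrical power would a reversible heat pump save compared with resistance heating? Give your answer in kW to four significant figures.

5.292 kW

In absolute terms T_C = 290.37 K and T_H = 328.15 K, so ΔT = 37.78 K.
COP_Carnot = T_H/ΔT = 328.15/37.78 = 8.686.
Resistance heating needs Ẇ_res = Q̇_H = 5.980 kW; the reversible heat pump needs only Ẇ_hp = Q̇_H/COP = 0.6884 kW.
Saving = 5.980 − 0.6884 = 5.292 kW.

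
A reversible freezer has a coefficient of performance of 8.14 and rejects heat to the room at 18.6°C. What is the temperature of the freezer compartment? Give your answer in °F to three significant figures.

For a Carnot refrigerator COP_R = T_C/(T_H − T_C), so T_C = COP·T_H/(1 + COP).
With T_H = 291.75 K, T_C = 8.14 × 291.75/9.140 = 259.83 K.
Converting, 259.83 K = 8.02°F.

8.02 °F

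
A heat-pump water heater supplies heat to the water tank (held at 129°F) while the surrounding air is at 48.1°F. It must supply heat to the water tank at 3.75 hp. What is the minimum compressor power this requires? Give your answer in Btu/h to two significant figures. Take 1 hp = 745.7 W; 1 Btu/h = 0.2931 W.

1300 Btu/h

In absolute terms T_C = 282.09 K and T_H = 327.04 K, so ΔT = 44.94 K.
COP_Carnot = T_H/ΔT = 327.04/44.94 = 7.277.
Ẇ_min = Q̇/COP_Carnot = 3.750/7.277 = 0.5154 hp = 1311 Btu/h.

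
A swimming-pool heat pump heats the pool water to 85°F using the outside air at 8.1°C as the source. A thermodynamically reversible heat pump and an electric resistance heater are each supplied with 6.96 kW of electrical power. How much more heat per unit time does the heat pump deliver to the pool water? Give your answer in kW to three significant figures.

In absolute terms T_C = 281.25 K and T_H = 302.59 K, so ΔT = 21.34 K.
COP_Carnot = T_H/ΔT = 302.59/21.34 = 14.18.
The heat pump delivers Q̇_H = COP × Ẇ = 98.67 kW; the resistance heater delivers Ẇ = 6.960 kW.
Extra = (COP − 1)·Ẇ = 91.71 kW.

91.7 kW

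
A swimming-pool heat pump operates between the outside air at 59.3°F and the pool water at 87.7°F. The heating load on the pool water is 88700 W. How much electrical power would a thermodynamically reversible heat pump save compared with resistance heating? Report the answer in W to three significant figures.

84100 W

In absolute terms T_C = 288.32 K and T_H = 304.09 K, so ΔT = 15.78 K.
COP_Carnot = T_H/ΔT = 304.09/15.78 = 19.27.
Resistance heating needs Ẇ_res = Q̇_H = 88700 W; the reversible heat pump needs only Ẇ_hp = Q̇_H/COP = 4602 W.
Saving = 88700 − 4602 = 84100 W.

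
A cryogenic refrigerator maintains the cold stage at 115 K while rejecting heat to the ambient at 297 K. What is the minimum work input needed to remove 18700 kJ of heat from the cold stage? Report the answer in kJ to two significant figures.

30000 kJ

The reservoir spacing is ΔT = 297 − 115 = 182.0 K.
The reversible limit is COP_R = T_C/ΔT = 0.6319, so W_min = Q_C/COP = Q_C·ΔT/T_C.
W_min = 18700 × 182.0/115.00 = 29590 kJ.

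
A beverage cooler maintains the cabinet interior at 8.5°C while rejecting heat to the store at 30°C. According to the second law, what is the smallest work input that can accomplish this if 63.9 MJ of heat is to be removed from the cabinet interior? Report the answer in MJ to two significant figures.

4.9 MJ

In absolute terms T_C = 281.65 K and T_H = 303.15 K, so ΔT = 21.50 K.
The reversible limit is COP_R = T_C/ΔT = 13.10, so W_min = Q_C/COP = Q_C·ΔT/T_C.
W_min = 63.90 × 21.50/281.65 = 4.878 MJ.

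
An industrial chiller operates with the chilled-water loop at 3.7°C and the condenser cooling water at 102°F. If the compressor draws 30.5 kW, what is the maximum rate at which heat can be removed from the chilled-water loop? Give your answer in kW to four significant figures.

In absolute terms T_C = 276.85 K and T_H = 312.04 K, so ΔT = 35.19 K.
COP_Carnot = T_C/ΔT = 276.85/35.19 = 7.868.
Q̇_max = COP_Carnot × Ẇ = 7.868 × 30.50 kW = 240.0 kW.

240.0 kW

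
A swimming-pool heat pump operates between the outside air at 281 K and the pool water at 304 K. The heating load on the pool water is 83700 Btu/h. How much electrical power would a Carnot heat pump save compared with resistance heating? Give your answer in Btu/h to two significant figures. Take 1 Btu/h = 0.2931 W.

77000 Btu/h

The reservoir spacing is ΔT = 304 − 281 = 23.00 K.
COP_Carnot = T_H/ΔT = 304.00/23.00 = 13.22.
Resistance heating needs Ẇ_res = Q̇_H = 83700 Btu/h; the reversible heat pump needs only Ẇ_hp = Q̇_H/COP = 6333 Btu/h.
Saving = 83700 − 6333 = 77370 Btu/h.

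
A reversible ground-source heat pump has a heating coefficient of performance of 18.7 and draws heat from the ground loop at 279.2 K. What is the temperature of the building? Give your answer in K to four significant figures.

295.0 K

COP_HP = T_H/(T_H − T_C) rearranges to T_H = COP·T_C/(COP − 1).
With T_C = 279.20 K, T_H = 18.7 × 279.20/17.70 = 294.97 K.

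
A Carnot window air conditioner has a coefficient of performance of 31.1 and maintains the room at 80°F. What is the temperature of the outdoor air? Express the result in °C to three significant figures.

36.3 °C

COP_R = T_C/(T_H − T_C) gives T_H − T_C = T_C/COP.
With T_C = 299.82 K, T_H = 299.82 × (1 + 1/31.1) = 309.46 K.
Converting, 309.46 K = 36.31°C.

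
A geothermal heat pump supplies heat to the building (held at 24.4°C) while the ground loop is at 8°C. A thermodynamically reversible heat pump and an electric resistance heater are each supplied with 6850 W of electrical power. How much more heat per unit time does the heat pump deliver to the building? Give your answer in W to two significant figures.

In absolute terms T_C = 281.15 K and T_H = 297.55 K, so ΔT = 16.40 K.
COP_Carnot = T_H/ΔT = 297.55/16.40 = 18.14.
The heat pump delivers Q̇_H = COP × Ẇ = 124300 W; the resistance heater delivers Ẇ = 6850 W.
Extra = (COP − 1)·Ẇ = 117400 W.

120000 W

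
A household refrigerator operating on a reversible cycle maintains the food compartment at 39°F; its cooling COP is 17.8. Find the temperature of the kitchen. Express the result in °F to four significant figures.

67.02 °F

COP_R = T_C/(T_H − T_C) gives T_H − T_C = T_C/COP.
With T_C = 277.04 K, T_H = 277.04 × (1 + 1/17.8) = 292.60 K.
Converting, 292.60 K = 67.02°F.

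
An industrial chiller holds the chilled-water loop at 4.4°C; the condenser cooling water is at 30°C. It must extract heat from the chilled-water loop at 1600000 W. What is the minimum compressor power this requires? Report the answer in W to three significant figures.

In absolute terms T_C = 277.55 K and T_H = 303.15 K, so ΔT = 25.60 K.
COP_Carnot = T_C/ΔT = 277.55/25.60 = 10.84.
Ẇ_min = Q̇/COP_Carnot = 1600000/10.84 = 147600 W.

148000 W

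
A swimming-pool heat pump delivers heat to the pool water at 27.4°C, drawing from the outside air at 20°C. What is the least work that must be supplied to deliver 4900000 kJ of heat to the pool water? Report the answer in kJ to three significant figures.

121000 kJ

In absolute terms T_C = 293.15 K and T_H = 300.55 K, so ΔT = 7.400 K.
The reversible limit is COP_HP = T_H/ΔT = 40.61, so W_min = Q_H/COP = Q_H·ΔT/T_H.
W_min = 4900000 × 7.400/300.55 = 120600 kJ.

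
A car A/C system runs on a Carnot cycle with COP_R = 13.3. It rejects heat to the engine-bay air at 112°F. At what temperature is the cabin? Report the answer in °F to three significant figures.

72.0 °F

For a Carnot refrigerator COP_R = T_C/(T_H − T_C), so T_C = COP·T_H/(1 + COP).
With T_H = 317.59 K, T_C = 13.3 × 317.59/14.30 = 295.39 K.
Converting, 295.39 K = 72.02°F.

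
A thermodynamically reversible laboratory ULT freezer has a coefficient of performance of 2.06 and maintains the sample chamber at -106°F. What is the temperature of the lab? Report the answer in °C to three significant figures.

18.7 °C

COP_R = T_C/(T_H − T_C) gives T_H − T_C = T_C/COP.
With T_C = 196.48 K, T_H = 196.48 × (1 + 1/2.06) = 291.86 K.
Converting, 291.86 K = 18.71°C.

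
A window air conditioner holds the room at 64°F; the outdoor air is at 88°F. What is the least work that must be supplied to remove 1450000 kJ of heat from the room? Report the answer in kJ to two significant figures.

66000 kJ

In absolute terms T_C = 290.93 K and T_H = 304.26 K, so ΔT = 13.33 K.
The reversible limit is COP_R = T_C/ΔT = 21.82, so W_min = Q_C/COP = Q_C·ΔT/T_C.
W_min = 1450000 × 13.33/290.93 = 66450 kJ.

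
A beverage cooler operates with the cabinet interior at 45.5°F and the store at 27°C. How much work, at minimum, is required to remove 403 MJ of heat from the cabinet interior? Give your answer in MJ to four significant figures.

In absolute terms T_C = 280.65 K and T_H = 300.15 K, so ΔT = 19.50 K.
The reversible limit is COP_R = T_C/ΔT = 14.39, so W_min = Q_C/COP = Q_C·ΔT/T_C.
W_min = 403.0 × 19.50/280.65 = 28.00 MJ.

28.00 MJ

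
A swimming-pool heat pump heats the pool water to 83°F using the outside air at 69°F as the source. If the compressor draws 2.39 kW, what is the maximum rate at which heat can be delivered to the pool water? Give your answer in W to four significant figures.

92640 W

In absolute terms T_C = 293.71 K and T_H = 301.48 K, so ΔT = 7.778 K.
COP_Carnot = T_H/ΔT = 301.48/7.778 = 38.76.
Q̇_max = COP_Carnot × Ẇ = 38.76 × 2.390 kW = 92.64 kW = 92640 W.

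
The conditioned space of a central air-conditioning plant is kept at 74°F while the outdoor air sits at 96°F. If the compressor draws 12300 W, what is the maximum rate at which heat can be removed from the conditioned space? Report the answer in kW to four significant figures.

In absolute terms T_C = 296.48 K and T_H = 308.71 K, so ΔT = 12.22 K.
COP_Carnot = T_C/ΔT = 296.48/12.22 = 24.26.
Q̇_max = COP_Carnot × Ẇ = 24.26 × 12300 W = 298400 W = 298.4 kW.

298.4 kW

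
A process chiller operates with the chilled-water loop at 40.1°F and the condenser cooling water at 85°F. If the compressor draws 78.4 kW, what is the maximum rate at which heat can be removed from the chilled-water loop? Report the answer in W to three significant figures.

In absolute terms T_C = 277.65 K and T_H = 302.59 K, so ΔT = 24.94 K.
COP_Carnot = T_C/ΔT = 277.65/24.94 = 11.13.
Q̇_max = COP_Carnot × Ẇ = 11.13 × 78.40 kW = 872.6 kW = 872600 W.

873000 W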